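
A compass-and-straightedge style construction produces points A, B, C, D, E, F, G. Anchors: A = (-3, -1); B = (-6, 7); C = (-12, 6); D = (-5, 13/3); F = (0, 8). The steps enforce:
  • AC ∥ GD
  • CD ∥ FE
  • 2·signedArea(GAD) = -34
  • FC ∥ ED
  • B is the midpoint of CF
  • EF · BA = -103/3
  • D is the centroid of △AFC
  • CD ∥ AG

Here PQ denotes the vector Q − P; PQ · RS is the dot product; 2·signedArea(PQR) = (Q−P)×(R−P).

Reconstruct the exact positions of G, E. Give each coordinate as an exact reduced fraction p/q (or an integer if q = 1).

E = (7, 19/3)
G = (4, -8/3)

1. G_x = 4  [AC ∥ GD ∩ CD ∥ AG]
2. G_y = -8/3  [AC ∥ GD ∩ CD ∥ AG]
   → G = (4, -8/3)
3. E_x = 7  [FC ∥ ED ∩ CD ∥ FE]
4. E_y = 19/3  [FC ∥ ED ∩ CD ∥ FE]
   → E = (7, 19/3)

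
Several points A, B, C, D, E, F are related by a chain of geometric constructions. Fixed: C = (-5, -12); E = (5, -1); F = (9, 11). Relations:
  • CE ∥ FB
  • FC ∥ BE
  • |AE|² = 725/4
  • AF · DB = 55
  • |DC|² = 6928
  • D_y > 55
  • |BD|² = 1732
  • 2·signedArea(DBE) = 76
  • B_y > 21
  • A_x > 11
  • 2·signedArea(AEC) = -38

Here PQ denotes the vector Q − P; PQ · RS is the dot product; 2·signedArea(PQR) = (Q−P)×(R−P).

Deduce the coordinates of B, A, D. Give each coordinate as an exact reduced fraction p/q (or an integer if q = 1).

A = (12, 21/2)
B = (19, 22)
D = (43, 56)

1. B_x = 19  [FC ∥ BE ∩ CE ∥ FB]
2. B_y = 22  [FC ∥ BE ∩ CE ∥ FB]
   → B = (19, 22)
3. A_x = 12  [line 11·x + -10·y + -27 = 0 ∩ |AE|² = 725/4]
4. A_y = 21/2  [line 11·x + -10·y + -27 = 0 ∩ |AE|² = 725/4]
   → A = (12, 21/2)
5. D_x = 43  [AF · DB = 55 ∩ 2·signedArea(DBE) = 76]
6. D_y = 56  [AF · DB = 55 ∩ 2·signedArea(DBE) = 76]
   → D = (43, 56)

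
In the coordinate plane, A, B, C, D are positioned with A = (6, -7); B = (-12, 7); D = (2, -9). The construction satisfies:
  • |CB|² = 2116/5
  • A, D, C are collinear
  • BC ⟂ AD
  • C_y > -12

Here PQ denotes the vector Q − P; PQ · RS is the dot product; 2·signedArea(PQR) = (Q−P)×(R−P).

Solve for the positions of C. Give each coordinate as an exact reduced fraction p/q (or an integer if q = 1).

1. C_x = -14/5  [A, D, C are collinear ∩ BC ⟂ AD]
2. C_y = -57/5  [A, D, C are collinear ∩ BC ⟂ AD]
   → C = (-14/5, -57/5)

C = (-14/5, -57/5)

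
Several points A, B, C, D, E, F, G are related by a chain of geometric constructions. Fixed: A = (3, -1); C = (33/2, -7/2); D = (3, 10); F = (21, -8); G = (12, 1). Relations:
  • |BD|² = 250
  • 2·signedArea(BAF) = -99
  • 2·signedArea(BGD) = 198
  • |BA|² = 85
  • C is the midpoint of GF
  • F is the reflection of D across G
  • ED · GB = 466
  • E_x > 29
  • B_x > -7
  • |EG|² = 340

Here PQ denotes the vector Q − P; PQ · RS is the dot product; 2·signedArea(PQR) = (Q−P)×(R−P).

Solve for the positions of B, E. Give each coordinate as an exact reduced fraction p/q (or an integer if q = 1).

1. B_x = -6  [2·signedArea(BGD) = 198 ∩ 2·signedArea(BAF) = -99]
2. B_y = -3  [2·signedArea(BGD) = 198 ∩ 2·signedArea(BAF) = -99]
   → B = (-6, -3)
3. E_x = 30  [line 18·x + 4·y + -560 = 0 ∩ |EG|² = 340]
4. E_y = 5  [line 18·x + 4·y + -560 = 0 ∩ |EG|² = 340]
   → E = (30, 5)

B = (-6, -3)
E = (30, 5)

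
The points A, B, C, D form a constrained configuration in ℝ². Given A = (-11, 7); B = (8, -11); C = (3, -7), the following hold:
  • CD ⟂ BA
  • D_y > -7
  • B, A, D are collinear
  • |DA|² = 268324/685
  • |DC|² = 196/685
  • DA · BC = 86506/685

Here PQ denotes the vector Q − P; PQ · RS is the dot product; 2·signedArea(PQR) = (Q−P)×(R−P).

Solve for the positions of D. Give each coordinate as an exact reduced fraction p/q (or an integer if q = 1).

1. D_x = 2307/685  [B, A, D are collinear ∩ CD ⟂ BA]
2. D_y = -4529/685  [B, A, D are collinear ∩ CD ⟂ BA]
   → D = (2307/685, -4529/685)

D = (2307/685, -4529/685)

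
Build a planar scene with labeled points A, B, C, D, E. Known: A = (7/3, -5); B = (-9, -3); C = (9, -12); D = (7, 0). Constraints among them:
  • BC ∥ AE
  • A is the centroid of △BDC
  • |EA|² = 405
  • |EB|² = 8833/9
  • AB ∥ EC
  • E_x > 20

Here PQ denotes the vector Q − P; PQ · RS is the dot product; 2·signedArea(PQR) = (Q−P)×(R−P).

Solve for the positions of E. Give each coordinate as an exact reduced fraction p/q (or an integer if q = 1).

E = (61/3, -14)

1. E_x = 61/3  [AB ∥ EC ∩ BC ∥ AE]
2. E_y = -14  [AB ∥ EC ∩ BC ∥ AE]
   → E = (61/3, -14)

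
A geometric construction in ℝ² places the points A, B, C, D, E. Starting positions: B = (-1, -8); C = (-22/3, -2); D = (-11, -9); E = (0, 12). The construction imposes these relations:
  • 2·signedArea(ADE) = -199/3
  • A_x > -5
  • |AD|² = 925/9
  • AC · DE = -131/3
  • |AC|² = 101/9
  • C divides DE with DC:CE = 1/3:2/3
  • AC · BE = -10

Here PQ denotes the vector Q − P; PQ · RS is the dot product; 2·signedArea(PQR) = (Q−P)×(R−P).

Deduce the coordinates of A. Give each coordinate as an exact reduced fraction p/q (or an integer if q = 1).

A = (-4, -5/3)

1. A_x = -4  [AC · BE = -10 ∩ 2·signedArea(ADE) = -199/3]
2. A_y = -5/3  [AC · BE = -10 ∩ 2·signedArea(ADE) = -199/3]
   → A = (-4, -5/3)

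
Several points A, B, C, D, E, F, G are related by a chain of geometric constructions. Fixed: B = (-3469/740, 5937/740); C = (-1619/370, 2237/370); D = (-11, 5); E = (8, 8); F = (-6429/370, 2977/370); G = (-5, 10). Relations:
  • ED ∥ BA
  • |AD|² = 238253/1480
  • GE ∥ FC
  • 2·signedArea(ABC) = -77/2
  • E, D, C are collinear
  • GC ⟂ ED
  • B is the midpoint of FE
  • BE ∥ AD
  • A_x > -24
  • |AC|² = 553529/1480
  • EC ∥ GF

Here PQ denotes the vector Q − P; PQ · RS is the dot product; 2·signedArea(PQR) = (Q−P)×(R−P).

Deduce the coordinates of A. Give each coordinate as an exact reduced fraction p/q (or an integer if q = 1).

1. A_x = -17529/740  [BE ∥ AD ∩ ED ∥ BA]
2. A_y = 3717/740  [BE ∥ AD ∩ ED ∥ BA]
   → A = (-17529/740, 3717/740)

A = (-17529/740, 3717/740)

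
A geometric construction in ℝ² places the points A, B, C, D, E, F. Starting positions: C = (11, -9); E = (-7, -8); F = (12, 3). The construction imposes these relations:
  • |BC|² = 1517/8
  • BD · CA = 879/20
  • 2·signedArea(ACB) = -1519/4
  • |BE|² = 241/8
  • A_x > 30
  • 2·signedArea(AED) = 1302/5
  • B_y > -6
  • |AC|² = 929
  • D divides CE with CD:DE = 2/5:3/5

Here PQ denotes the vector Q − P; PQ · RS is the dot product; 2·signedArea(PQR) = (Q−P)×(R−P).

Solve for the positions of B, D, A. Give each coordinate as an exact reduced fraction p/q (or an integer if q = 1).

1. D_x = 19/5  [D divides CE with CD:DE = 2/5:3/5]
2. D_y = -43/5  [D divides CE with CD:DE = 2/5:3/5]
   → D = (19/5, -43/5)
3. A_x = 31  [line 3/5·x + 54/5·y + -849/5 = 0 ∩ |AC|² = 929]
4. A_y = 14  [line 3/5·x + 54/5·y + -849/5 = 0 ∩ |AC|² = 929]
   → A = (31, 14)
5. B_x = -9/4  [BD · CA = 879/20 ∩ 2·signedArea(ACB) = -1519/4]
6. B_y = -21/4  [BD · CA = 879/20 ∩ 2·signedArea(ACB) = -1519/4]
   → B = (-9/4, -21/4)

A = (31, 14)
B = (-9/4, -21/4)
D = (19/5, -43/5)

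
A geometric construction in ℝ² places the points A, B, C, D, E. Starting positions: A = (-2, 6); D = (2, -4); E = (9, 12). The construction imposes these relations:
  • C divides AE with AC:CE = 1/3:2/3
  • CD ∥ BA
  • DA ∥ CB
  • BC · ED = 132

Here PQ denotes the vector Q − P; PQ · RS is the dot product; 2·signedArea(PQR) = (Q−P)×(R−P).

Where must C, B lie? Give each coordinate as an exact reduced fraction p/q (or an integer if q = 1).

B = (-7/3, 18)
C = (5/3, 8)

1. C_x = 5/3  [C divides AE with AC:CE = 1/3:2/3]
2. C_y = 8  [C divides AE with AC:CE = 1/3:2/3]
   → C = (5/3, 8)
3. B_x = -7/3  [CD ∥ BA ∩ DA ∥ CB]
4. B_y = 18  [CD ∥ BA ∩ DA ∥ CB]
   → B = (-7/3, 18)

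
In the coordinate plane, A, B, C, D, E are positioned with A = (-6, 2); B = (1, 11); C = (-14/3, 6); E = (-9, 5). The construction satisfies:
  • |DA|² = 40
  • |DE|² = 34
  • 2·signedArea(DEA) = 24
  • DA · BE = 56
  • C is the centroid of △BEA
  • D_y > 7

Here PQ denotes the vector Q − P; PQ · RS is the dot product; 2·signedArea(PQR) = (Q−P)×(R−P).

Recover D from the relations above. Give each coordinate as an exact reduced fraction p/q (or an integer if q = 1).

D = (-4, 8)

1. D_x = -4  [2·signedArea(DEA) = 24 ∩ DA · BE = 56]
2. D_y = 8  [2·signedArea(DEA) = 24 ∩ DA · BE = 56]
   → D = (-4, 8)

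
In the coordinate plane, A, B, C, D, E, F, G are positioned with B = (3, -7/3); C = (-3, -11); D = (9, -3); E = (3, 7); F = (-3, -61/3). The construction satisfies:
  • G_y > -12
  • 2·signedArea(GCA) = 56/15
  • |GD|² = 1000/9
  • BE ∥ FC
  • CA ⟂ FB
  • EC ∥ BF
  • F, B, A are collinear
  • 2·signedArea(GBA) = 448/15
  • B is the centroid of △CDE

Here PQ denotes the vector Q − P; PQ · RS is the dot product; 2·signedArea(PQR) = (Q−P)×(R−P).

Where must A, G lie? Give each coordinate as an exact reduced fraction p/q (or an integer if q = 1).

1. A_x = -1/5  [F, B, A are collinear ∩ CA ⟂ FB]
2. A_y = -179/15  [F, B, A are collinear ∩ CA ⟂ FB]
   → A = (-1/5, -179/15)
3. G_x = 3  [2·signedArea(GCA) = 56/15 ∩ 2·signedArea(GBA) = 448/15]
4. G_y = -35/3  [2·signedArea(GCA) = 56/15 ∩ 2·signedArea(GBA) = 448/15]
   → G = (3, -35/3)

A = (-1/5, -179/15)
G = (3, -35/3)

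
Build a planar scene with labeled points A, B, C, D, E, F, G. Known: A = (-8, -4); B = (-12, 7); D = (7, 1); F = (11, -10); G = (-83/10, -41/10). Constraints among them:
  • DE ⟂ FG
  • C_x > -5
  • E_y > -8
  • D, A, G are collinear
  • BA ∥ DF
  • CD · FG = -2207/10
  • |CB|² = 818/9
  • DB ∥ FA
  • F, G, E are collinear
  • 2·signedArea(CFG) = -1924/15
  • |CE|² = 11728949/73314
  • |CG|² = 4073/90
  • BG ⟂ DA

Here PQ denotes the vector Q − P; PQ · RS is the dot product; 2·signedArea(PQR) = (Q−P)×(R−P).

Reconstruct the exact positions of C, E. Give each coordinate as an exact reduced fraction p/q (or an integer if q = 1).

1. C_x = -13/3  [2·signedArea(CFG) = -1924/15 ∩ CD · FG = -2207/10]
2. C_y = 4/3  [2·signedArea(CFG) = -1924/15 ∩ CD · FG = -2207/10]
   → C = (-13/3, 4/3)
3. E_x = 173777/40730  [F, G, E are collinear ∩ DE ⟂ FG]
4. E_y = -323461/40730  [F, G, E are collinear ∩ DE ⟂ FG]
   → E = (173777/40730, -323461/40730)

C = (-13/3, 4/3)
E = (173777/40730, -323461/40730)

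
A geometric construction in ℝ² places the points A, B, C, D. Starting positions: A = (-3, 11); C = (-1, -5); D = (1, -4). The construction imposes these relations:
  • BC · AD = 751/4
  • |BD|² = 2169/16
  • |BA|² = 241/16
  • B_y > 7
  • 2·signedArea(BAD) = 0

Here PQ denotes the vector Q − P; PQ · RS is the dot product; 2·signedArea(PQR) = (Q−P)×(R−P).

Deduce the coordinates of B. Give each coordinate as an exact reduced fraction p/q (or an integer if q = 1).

1. B_x = -2  [2·signedArea(BAD) = 0 ∩ BC · AD = 751/4]
2. B_y = 29/4  [2·signedArea(BAD) = 0 ∩ BC · AD = 751/4]
   → B = (-2, 29/4)

B = (-2, 29/4)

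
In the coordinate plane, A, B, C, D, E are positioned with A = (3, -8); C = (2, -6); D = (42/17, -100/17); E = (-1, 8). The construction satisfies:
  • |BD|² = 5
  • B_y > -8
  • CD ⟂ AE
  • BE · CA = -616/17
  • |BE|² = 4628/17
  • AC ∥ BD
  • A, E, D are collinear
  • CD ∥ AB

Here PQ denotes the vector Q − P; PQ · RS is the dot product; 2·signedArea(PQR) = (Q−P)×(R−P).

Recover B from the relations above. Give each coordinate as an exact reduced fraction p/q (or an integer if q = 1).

1. B_x = 59/17  [AC ∥ BD ∩ CD ∥ AB]
2. B_y = -134/17  [AC ∥ BD ∩ CD ∥ AB]
   → B = (59/17, -134/17)

B = (59/17, -134/17)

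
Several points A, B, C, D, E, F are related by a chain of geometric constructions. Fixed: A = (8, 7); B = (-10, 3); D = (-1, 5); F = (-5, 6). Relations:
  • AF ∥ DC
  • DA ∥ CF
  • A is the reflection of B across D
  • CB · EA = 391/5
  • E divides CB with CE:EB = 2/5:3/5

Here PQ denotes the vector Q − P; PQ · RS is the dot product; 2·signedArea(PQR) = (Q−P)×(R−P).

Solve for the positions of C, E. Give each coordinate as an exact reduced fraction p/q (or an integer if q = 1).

C = (-14, 4)
E = (-62/5, 18/5)

1. C_x = -14  [DA ∥ CF ∩ AF ∥ DC]
2. C_y = 4  [DA ∥ CF ∩ AF ∥ DC]
   → C = (-14, 4)
3. E_x = -62/5  [E divides CB with CE:EB = 2/5:3/5]
4. E_y = 18/5  [E divides CB with CE:EB = 2/5:3/5]
   → E = (-62/5, 18/5)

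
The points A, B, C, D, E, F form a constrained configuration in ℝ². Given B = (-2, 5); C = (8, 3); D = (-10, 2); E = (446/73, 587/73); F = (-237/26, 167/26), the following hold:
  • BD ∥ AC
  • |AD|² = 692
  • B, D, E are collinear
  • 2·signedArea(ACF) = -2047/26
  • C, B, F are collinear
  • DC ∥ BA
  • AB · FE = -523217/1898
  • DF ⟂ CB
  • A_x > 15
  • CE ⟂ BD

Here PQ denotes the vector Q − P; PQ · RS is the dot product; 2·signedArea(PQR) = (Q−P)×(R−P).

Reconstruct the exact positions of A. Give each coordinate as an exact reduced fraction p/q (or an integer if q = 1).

A = (16, 6)

1. A_x = 16  [BD ∥ AC ∩ DC ∥ BA]
2. A_y = 6  [BD ∥ AC ∩ DC ∥ BA]
   → A = (16, 6)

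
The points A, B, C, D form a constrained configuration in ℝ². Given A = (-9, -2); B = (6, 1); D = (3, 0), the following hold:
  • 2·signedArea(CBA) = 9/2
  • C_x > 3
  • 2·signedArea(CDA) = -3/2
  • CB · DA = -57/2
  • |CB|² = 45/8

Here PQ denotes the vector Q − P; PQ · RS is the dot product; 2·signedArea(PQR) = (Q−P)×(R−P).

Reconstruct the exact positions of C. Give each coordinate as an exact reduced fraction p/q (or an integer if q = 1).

C = (15/4, 1/4)

1. C_x = 15/4  [CB · DA = -57/2 ∩ 2·signedArea(CDA) = -3/2]
2. C_y = 1/4  [CB · DA = -57/2 ∩ 2·signedArea(CDA) = -3/2]
   → C = (15/4, 1/4)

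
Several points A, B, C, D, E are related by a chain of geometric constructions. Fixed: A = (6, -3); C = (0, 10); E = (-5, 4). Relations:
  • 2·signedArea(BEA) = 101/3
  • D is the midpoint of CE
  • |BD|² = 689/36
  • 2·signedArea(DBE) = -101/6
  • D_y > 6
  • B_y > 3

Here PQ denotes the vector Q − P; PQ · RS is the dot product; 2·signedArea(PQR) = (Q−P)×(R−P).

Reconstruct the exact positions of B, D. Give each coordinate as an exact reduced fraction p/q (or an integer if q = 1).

B = (1/3, 11/3)
D = (-5/2, 7)

1. D_x = -5/2  [D is the midpoint of CE]
2. D_y = 7  [D is the midpoint of CE]
   → D = (-5/2, 7)
3. B_x = 1/3  [2·signedArea(BEA) = 101/3 ∩ 2·signedArea(DBE) = -101/6]
4. B_y = 11/3  [2·signedArea(BEA) = 101/3 ∩ 2·signedArea(DBE) = -101/6]
   → B = (1/3, 11/3)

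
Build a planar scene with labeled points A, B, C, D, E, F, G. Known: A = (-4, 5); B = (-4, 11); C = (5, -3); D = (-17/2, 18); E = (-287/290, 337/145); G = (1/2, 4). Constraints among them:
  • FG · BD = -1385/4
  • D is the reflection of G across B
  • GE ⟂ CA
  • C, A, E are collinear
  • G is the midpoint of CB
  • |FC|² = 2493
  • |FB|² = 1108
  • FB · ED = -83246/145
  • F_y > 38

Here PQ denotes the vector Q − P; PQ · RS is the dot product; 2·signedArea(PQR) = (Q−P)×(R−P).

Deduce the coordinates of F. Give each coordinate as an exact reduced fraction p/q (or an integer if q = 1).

F = (-22, 39)

1. F_x = -22  [FB · ED = -83246/145 ∩ FG · BD = -1385/4]
2. F_y = 39  [FB · ED = -83246/145 ∩ FG · BD = -1385/4]
   → F = (-22, 39)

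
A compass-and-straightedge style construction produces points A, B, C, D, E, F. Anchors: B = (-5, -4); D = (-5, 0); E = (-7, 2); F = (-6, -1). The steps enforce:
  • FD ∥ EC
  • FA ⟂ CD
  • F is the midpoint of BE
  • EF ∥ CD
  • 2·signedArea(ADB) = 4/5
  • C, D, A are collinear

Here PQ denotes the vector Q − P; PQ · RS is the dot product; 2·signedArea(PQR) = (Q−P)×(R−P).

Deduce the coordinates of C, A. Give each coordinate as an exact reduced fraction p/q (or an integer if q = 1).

A = (-24/5, -3/5)
C = (-6, 3)

1. C_x = -6  [EF ∥ CD ∩ FD ∥ EC]
2. C_y = 3  [EF ∥ CD ∩ FD ∥ EC]
   → C = (-6, 3)
3. A_x = -24/5  [C, D, A are collinear ∩ FA ⟂ CD]
4. A_y = -3/5  [C, D, A are collinear ∩ FA ⟂ CD]
   → A = (-24/5, -3/5)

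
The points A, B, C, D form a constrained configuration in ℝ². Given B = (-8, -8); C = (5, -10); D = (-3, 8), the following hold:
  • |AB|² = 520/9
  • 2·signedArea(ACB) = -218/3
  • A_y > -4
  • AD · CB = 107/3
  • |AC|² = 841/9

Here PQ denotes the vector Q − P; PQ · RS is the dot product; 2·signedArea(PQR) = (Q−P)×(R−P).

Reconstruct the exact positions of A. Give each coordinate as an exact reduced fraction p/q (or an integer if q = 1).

A = (-2, -10/3)

1. A_x = -2  [2·signedArea(ACB) = -218/3 ∩ AD · CB = 107/3]
2. A_y = -10/3  [2·signedArea(ACB) = -218/3 ∩ AD · CB = 107/3]
   → A = (-2, -10/3)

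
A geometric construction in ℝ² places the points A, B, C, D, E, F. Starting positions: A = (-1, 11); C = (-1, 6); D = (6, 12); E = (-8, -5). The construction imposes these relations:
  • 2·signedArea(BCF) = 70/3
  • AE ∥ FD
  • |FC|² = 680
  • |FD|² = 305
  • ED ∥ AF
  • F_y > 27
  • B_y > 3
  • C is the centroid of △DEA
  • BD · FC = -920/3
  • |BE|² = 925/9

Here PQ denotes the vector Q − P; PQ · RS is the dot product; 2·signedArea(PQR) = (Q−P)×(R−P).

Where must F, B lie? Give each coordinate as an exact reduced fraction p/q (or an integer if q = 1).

1. F_x = 13  [AE ∥ FD ∩ ED ∥ AF]
2. F_y = 28  [AE ∥ FD ∩ ED ∥ AF]
   → F = (13, 28)
3. B_x = -10/3  [2·signedArea(BCF) = 70/3 ∩ BD · FC = -920/3]
4. B_y = 4  [2·signedArea(BCF) = 70/3 ∩ BD · FC = -920/3]
   → B = (-10/3, 4)

B = (-10/3, 4)
F = (13, 28)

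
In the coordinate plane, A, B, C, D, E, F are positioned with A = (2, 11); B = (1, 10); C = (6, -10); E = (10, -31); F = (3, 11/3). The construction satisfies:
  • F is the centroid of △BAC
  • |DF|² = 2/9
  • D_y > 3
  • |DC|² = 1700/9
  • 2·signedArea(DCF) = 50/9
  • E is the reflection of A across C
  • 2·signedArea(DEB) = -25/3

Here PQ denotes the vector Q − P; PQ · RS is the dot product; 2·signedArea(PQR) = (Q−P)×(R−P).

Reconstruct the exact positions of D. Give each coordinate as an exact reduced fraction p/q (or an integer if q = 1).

D = (8/3, 10/3)

1. D_x = 8/3  [line -41/3·x + -3·y + 418/9 = 0 ∩ |DC|² = 1700/9]
2. D_y = 10/3  [line -41/3·x + -3·y + 418/9 = 0 ∩ |DC|² = 1700/9]
   → D = (8/3, 10/3)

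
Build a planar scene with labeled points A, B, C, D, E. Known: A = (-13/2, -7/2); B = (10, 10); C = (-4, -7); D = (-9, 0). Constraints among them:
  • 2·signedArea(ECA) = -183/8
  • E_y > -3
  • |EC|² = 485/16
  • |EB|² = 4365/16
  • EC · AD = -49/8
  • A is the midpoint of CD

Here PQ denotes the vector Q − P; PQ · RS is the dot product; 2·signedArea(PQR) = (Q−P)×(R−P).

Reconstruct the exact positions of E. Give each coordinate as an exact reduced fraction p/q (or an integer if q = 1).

E = (-1/2, -11/4)

1. E_x = -1/2  [2·signedArea(ECA) = -183/8 ∩ EC · AD = -49/8]
2. E_y = -11/4  [2·signedArea(ECA) = -183/8 ∩ EC · AD = -49/8]
   → E = (-1/2, -11/4)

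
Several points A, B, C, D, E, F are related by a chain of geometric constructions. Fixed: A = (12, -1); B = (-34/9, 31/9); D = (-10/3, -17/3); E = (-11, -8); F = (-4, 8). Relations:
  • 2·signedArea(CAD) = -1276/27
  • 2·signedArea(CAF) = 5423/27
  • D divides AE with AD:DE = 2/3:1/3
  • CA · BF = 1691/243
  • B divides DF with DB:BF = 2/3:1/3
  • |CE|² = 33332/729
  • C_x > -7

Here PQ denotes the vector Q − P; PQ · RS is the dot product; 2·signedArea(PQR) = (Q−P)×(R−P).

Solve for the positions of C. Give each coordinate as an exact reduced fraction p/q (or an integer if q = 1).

C = (-163/27, -92/27)

1. C_x = -163/27  [2·signedArea(CAD) = -1276/27 ∩ 2·signedArea(CAF) = 5423/27]
2. C_y = -92/27  [2·signedArea(CAD) = -1276/27 ∩ 2·signedArea(CAF) = 5423/27]
   → C = (-163/27, -92/27)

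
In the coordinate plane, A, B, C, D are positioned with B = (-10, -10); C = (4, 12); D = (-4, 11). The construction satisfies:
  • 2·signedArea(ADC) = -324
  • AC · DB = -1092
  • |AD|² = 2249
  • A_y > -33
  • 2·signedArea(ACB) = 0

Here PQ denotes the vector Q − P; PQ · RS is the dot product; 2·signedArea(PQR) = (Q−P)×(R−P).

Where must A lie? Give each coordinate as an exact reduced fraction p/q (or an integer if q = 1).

1. A_x = -24  [2·signedArea(ACB) = 0 ∩ AC · DB = -1092]
2. A_y = -32  [2·signedArea(ACB) = 0 ∩ AC · DB = -1092]
   → A = (-24, -32)

A = (-24, -32)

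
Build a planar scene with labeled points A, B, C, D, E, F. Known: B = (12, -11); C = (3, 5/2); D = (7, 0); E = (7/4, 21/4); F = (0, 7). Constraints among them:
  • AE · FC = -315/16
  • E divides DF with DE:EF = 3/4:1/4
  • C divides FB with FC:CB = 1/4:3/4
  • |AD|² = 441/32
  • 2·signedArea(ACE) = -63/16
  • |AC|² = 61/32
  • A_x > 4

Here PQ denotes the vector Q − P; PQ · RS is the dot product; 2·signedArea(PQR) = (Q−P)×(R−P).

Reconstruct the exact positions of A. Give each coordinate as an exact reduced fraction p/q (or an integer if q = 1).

A = (35/8, 21/8)

1. A_x = 35/8  [2·signedArea(ACE) = -63/16 ∩ AE · FC = -315/16]
2. A_y = 21/8  [2·signedArea(ACE) = -63/16 ∩ AE · FC = -315/16]
   → A = (35/8, 21/8)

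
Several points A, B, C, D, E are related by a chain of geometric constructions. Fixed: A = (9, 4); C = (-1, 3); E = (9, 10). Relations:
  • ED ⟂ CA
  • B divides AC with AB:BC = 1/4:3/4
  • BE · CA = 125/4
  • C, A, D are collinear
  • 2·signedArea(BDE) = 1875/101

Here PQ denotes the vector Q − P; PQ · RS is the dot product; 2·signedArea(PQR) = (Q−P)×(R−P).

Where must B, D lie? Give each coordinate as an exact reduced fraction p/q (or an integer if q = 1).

B = (13/2, 15/4)
D = (969/101, 410/101)

1. B_x = 13/2  [B divides AC with AB:BC = 1/4:3/4]
2. B_y = 15/4  [B divides AC with AB:BC = 1/4:3/4]
   → B = (13/2, 15/4)
3. D_x = 969/101  [C, A, D are collinear ∩ ED ⟂ CA]
4. D_y = 410/101  [C, A, D are collinear ∩ ED ⟂ CA]
   → D = (969/101, 410/101)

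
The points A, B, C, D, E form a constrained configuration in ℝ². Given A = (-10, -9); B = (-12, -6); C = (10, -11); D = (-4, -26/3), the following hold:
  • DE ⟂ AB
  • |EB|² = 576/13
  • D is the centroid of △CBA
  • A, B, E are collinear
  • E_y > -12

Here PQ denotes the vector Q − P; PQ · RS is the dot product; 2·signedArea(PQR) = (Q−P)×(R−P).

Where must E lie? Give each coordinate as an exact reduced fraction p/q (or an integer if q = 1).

1. E_x = -108/13  [A, B, E are collinear ∩ DE ⟂ AB]
2. E_y = -150/13  [A, B, E are collinear ∩ DE ⟂ AB]
   → E = (-108/13, -150/13)

E = (-108/13, -150/13)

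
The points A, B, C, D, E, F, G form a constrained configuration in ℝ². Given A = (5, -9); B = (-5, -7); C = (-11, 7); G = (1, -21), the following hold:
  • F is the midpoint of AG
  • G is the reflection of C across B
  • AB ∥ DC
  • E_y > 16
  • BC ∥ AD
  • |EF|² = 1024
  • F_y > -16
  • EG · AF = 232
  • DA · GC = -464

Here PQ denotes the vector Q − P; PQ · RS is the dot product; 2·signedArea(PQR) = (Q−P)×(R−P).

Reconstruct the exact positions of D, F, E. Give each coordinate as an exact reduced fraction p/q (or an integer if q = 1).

D = (-1, 5)
E = (3, 17)
F = (3, -15)

1. D_x = -1  [AB ∥ DC ∩ BC ∥ AD]
2. D_y = 5  [AB ∥ DC ∩ BC ∥ AD]
   → D = (-1, 5)
3. F_x = 3  [F is the midpoint of AG]
4. F_y = -15  [F is the midpoint of AG]
   → F = (3, -15)
5. E_x = 3  [line 2·x + 6·y + -108 = 0 ∩ |EF|² = 1024]
6. E_y = 17  [line 2·x + 6·y + -108 = 0 ∩ |EF|² = 1024]
   → E = (3, 17)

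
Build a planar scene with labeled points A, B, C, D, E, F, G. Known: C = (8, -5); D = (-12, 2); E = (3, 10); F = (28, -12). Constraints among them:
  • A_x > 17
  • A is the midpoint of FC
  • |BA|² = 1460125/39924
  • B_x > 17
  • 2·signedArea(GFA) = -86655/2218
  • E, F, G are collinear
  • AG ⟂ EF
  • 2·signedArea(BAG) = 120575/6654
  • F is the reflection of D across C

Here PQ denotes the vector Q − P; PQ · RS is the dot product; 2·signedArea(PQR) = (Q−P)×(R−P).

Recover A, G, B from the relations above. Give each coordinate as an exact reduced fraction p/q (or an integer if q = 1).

A = (18, -17/2)
B = (57256/3327, -8332/3327)
G = (22877/1109, -6114/1109)

1. A_x = 18  [A is the midpoint of FC]
2. A_y = -17/2  [A is the midpoint of FC]
   → A = (18, -17/2)
3. G_x = 22877/1109  [E, F, G are collinear ∩ AG ⟂ EF]
4. G_y = -6114/1109  [E, F, G are collinear ∩ AG ⟂ EF]
   → G = (22877/1109, -6114/1109)
5. B_x = 57256/3327  [line -6625/2218·x + 2915/1109·y + 192920/3327 = 0 ∩ |BA|² = 1460125/39924]
6. B_y = -8332/3327  [line -6625/2218·x + 2915/1109·y + 192920/3327 = 0 ∩ |BA|² = 1460125/39924]
   → B = (57256/3327, -8332/3327)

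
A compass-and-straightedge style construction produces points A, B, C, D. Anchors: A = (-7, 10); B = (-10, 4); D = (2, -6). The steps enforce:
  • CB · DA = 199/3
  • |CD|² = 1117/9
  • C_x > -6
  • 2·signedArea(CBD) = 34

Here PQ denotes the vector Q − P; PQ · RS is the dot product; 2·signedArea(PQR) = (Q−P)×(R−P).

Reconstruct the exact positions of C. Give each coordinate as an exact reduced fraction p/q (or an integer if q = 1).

C = (-5, 8/3)

1. C_x = -5  [2·signedArea(CBD) = 34 ∩ CB · DA = 199/3]
2. C_y = 8/3  [2·signedArea(CBD) = 34 ∩ CB · DA = 199/3]
   → C = (-5, 8/3)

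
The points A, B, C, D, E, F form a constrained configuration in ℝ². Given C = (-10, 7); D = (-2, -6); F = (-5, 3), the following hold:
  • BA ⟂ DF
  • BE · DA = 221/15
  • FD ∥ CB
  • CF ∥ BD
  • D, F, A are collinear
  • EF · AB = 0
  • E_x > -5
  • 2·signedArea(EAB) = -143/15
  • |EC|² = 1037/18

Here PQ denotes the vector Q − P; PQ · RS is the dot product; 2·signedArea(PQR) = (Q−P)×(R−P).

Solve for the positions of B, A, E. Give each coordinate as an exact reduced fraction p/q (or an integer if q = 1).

1. B_x = -7  [CF ∥ BD ∩ FD ∥ CB]
2. B_y = -2  [CF ∥ BD ∩ FD ∥ CB]
   → B = (-7, -2)
3. A_x = -37/10  [D, F, A are collinear ∩ BA ⟂ DF]
4. A_y = -9/10  [D, F, A are collinear ∩ BA ⟂ DF]
   → A = (-37/10, -9/10)
5. E_x = -137/30  [EF · AB = 0 ∩ BE · DA = 221/15]
6. E_y = 17/10  [EF · AB = 0 ∩ BE · DA = 221/15]
   → E = (-137/30, 17/10)

A = (-37/10, -9/10)
B = (-7, -2)
E = (-137/30, 17/10)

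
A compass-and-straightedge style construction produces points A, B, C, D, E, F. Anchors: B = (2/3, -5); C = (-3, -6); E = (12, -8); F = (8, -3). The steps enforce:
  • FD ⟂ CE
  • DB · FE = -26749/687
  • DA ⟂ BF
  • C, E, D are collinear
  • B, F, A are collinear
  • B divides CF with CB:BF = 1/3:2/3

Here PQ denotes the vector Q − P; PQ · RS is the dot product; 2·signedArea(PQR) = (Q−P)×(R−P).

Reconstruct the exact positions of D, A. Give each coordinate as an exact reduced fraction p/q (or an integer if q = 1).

A = (188781/29770, -102777/29770)
D = (1698/229, -1692/229)

1. D_x = 1698/229  [C, E, D are collinear ∩ FD ⟂ CE]
2. D_y = -1692/229  [C, E, D are collinear ∩ FD ⟂ CE]
   → D = (1698/229, -1692/229)
3. A_x = 188781/29770  [B, F, A are collinear ∩ DA ⟂ BF]
4. A_y = -102777/29770  [B, F, A are collinear ∩ DA ⟂ BF]
   → A = (188781/29770, -102777/29770)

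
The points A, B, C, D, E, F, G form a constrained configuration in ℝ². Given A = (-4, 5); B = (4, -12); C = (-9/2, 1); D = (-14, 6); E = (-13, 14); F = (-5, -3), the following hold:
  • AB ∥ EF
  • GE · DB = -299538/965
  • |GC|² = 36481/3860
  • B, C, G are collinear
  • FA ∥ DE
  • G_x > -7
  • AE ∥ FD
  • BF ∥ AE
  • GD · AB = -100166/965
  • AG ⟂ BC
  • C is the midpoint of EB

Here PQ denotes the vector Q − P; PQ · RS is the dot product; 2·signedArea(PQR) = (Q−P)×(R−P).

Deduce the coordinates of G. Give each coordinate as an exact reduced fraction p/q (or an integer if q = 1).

G = (-5966/965, 3448/965)

1. G_x = -5966/965  [B, C, G are collinear ∩ AG ⟂ BC]
2. G_y = 3448/965  [B, C, G are collinear ∩ AG ⟂ BC]
   → G = (-5966/965, 3448/965)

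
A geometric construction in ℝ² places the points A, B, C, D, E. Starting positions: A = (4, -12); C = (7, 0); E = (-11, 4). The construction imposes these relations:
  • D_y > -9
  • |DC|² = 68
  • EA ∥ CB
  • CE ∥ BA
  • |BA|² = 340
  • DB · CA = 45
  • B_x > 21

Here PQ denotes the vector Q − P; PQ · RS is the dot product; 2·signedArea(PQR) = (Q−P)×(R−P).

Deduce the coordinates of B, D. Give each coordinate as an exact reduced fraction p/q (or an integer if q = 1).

1. B_x = 22  [CE ∥ BA ∩ EA ∥ CB]
2. B_y = -16  [CE ∥ BA ∩ EA ∥ CB]
   → B = (22, -16)
3. D_x = 5  [line 3·x + 12·y + 81 = 0 ∩ |DC|² = 68]
4. D_y = -8  [line 3·x + 12·y + 81 = 0 ∩ |DC|² = 68]
   → D = (5, -8)

B = (22, -16)
D = (5, -8)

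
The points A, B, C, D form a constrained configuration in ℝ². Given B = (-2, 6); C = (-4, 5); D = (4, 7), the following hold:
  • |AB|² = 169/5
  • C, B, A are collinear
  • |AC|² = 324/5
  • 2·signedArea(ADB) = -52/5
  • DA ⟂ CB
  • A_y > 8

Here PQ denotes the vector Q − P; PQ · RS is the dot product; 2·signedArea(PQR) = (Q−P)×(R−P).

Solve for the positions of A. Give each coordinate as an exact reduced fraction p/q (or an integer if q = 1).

1. A_x = 16/5  [C, B, A are collinear ∩ DA ⟂ CB]
2. A_y = 43/5  [C, B, A are collinear ∩ DA ⟂ CB]
   → A = (16/5, 43/5)

A = (16/5, 43/5)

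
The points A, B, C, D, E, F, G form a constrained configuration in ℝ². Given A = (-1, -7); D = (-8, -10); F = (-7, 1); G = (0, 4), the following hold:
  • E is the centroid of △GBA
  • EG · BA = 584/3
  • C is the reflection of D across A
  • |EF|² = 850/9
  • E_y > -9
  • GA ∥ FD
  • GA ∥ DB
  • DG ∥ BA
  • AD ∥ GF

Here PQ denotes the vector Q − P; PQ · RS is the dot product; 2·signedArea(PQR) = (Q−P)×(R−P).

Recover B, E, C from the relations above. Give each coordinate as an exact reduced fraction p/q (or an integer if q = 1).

1. B_x = -9  [DG ∥ BA ∩ GA ∥ DB]
2. B_y = -21  [DG ∥ BA ∩ GA ∥ DB]
   → B = (-9, -21)
3. E_x = -10/3  [E is the centroid of △GBA]
4. E_y = -8  [E is the centroid of △GBA]
   → E = (-10/3, -8)
5. C_x = 6  [C is the reflection of D across A]
6. C_y = -4  [C is the reflection of D across A]
   → C = (6, -4)

B = (-9, -21)
C = (6, -4)
E = (-10/3, -8)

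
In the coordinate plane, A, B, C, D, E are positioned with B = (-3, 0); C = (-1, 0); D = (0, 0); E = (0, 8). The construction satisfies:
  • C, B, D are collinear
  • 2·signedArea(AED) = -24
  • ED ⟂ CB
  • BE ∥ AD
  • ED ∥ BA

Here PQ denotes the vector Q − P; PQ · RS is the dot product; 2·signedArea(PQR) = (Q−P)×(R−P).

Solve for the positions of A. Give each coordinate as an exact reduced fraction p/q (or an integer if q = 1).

1. A_x = -3  [BE ∥ AD ∩ ED ∥ BA]
2. A_y = -8  [BE ∥ AD ∩ ED ∥ BA]
   → A = (-3, -8)

A = (-3, -8)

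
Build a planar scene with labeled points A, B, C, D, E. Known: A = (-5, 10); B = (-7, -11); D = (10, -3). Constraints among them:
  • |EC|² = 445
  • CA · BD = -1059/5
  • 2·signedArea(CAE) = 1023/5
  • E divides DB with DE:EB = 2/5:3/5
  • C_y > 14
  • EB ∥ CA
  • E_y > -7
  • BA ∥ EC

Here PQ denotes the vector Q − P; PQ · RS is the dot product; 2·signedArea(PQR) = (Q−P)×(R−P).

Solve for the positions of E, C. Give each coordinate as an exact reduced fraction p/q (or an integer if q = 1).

1. E_x = 16/5  [E divides DB with DE:EB = 2/5:3/5]
2. E_y = -31/5  [E divides DB with DE:EB = 2/5:3/5]
   → E = (16/5, -31/5)
3. C_x = 26/5  [EB ∥ CA ∩ BA ∥ EC]
4. C_y = 74/5  [EB ∥ CA ∩ BA ∥ EC]
   → C = (26/5, 74/5)

C = (26/5, 74/5)
E = (16/5, -31/5)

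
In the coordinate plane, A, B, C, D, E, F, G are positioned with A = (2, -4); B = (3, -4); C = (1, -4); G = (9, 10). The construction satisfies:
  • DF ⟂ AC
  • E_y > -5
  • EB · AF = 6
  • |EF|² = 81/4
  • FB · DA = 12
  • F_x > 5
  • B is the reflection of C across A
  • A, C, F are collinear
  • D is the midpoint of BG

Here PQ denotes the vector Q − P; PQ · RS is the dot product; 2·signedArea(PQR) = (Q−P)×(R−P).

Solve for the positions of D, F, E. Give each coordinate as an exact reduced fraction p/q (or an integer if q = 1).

1. D_x = 6  [D is the midpoint of BG]
2. D_y = 3  [D is the midpoint of BG]
   → D = (6, 3)
3. F_x = 6  [A, C, F are collinear ∩ DF ⟂ AC]
4. F_y = -4  [A, C, F are collinear ∩ DF ⟂ AC]
   → F = (6, -4)
5. E_x = 3/2  [EB · AF = 6]
6. E_y = -4  [|EF|² = 81/4]
   → E = (3/2, -4)

D = (6, 3)
E = (3/2, -4)
F = (6, -4)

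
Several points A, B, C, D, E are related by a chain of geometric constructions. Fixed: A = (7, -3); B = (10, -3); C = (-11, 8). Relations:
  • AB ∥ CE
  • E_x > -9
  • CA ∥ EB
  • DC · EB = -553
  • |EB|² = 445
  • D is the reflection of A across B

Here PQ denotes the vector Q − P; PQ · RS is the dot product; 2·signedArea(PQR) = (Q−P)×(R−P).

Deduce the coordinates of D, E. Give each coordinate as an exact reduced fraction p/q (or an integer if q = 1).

1. D_x = 13  [D is the reflection of A across B]
2. D_y = -3  [D is the reflection of A across B]
   → D = (13, -3)
3. E_x = -8  [CA ∥ EB ∩ AB ∥ CE]
4. E_y = 8  [CA ∥ EB ∩ AB ∥ CE]
   → E = (-8, 8)

D = (13, -3)
E = (-8, 8)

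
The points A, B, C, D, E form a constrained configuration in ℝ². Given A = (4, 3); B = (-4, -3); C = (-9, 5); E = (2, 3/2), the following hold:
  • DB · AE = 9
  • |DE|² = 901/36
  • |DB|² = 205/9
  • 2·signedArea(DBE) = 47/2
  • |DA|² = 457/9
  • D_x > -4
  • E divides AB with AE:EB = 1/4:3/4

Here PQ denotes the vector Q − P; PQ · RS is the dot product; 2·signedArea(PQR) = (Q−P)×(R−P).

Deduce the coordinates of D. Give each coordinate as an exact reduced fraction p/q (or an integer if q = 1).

D = (-3, 5/3)

1. D_x = -3  [DB · AE = 9 ∩ 2·signedArea(DBE) = 47/2]
2. D_y = 5/3  [DB · AE = 9 ∩ 2·signedArea(DBE) = 47/2]
   → D = (-3, 5/3)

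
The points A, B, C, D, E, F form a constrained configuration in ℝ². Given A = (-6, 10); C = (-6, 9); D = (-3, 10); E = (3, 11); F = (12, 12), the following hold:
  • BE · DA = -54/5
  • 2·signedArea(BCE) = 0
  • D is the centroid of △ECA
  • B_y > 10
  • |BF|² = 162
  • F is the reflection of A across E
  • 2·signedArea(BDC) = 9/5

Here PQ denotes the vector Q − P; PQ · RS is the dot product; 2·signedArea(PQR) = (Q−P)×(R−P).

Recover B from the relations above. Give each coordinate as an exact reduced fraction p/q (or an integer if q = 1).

1. B_x = -3/5  [2·signedArea(BCE) = 0 ∩ BE · DA = -54/5]
2. B_y = 51/5  [2·signedArea(BCE) = 0 ∩ BE · DA = -54/5]
   → B = (-3/5, 51/5)

B = (-3/5, 51/5)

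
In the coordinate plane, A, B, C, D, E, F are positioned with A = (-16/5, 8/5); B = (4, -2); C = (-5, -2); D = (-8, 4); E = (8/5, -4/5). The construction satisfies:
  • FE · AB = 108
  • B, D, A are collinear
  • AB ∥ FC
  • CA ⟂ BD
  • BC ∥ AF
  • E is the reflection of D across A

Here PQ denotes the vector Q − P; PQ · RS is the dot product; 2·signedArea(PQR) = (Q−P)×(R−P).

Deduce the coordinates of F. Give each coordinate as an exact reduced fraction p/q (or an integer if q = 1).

1. F_x = -61/5  [AB ∥ FC ∩ BC ∥ AF]
2. F_y = 8/5  [AB ∥ FC ∩ BC ∥ AF]
   → F = (-61/5, 8/5)

F = (-61/5, 8/5)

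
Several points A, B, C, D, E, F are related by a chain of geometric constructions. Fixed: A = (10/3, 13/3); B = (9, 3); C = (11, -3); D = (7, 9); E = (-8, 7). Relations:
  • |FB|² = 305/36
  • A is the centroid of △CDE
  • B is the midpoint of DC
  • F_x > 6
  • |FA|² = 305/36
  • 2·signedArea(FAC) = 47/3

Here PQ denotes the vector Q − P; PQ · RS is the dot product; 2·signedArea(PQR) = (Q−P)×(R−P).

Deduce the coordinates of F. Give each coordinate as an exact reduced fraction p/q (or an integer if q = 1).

F = (37/6, 11/3)

1. F_x = 37/6  [line 22/3·x + 23/3·y + -220/3 = 0 ∩ |FA|² = 305/36]
2. F_y = 11/3  [line 22/3·x + 23/3·y + -220/3 = 0 ∩ |FA|² = 305/36]
   → F = (37/6, 11/3)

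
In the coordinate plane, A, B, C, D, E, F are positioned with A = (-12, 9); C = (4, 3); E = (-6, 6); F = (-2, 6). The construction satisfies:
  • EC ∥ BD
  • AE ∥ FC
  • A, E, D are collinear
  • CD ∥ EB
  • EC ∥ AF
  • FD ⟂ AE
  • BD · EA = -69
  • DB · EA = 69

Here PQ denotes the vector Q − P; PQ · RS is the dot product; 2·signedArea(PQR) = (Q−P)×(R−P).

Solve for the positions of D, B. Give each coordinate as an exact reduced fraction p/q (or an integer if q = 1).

B = (-64/5, 37/5)
D = (-14/5, 22/5)

1. D_x = -14/5  [A, E, D are collinear ∩ FD ⟂ AE]
2. D_y = 22/5  [A, E, D are collinear ∩ FD ⟂ AE]
   → D = (-14/5, 22/5)
3. B_x = -64/5  [EC ∥ BD ∩ CD ∥ EB]
4. B_y = 37/5  [EC ∥ BD ∩ CD ∥ EB]
   → B = (-64/5, 37/5)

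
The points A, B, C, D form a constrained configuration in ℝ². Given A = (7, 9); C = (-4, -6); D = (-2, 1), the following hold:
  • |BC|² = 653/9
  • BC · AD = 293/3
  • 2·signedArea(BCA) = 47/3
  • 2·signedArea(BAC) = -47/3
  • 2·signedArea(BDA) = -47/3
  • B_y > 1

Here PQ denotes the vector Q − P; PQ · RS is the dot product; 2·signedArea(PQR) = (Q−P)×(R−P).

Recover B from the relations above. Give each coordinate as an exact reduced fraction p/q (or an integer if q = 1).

1. B_x = 1/3  [2·signedArea(BAC) = -47/3 ∩ 2·signedArea(BDA) = -47/3]
2. B_y = 4/3  [2·signedArea(BAC) = -47/3 ∩ 2·signedArea(BDA) = -47/3]
   → B = (1/3, 4/3)

B = (1/3, 4/3)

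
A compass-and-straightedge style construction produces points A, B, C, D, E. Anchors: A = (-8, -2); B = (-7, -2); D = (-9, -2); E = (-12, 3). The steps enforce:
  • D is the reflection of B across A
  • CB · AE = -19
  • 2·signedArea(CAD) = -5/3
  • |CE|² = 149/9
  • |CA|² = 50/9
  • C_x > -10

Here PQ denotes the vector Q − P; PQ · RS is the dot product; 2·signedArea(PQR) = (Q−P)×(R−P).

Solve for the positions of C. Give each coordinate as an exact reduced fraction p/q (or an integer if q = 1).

1. C_x = -29/3  [2·signedArea(CAD) = -5/3 ∩ CB · AE = -19]
2. C_y = -1/3  [2·signedArea(CAD) = -5/3 ∩ CB · AE = -19]
   → C = (-29/3, -1/3)

C = (-29/3, -1/3)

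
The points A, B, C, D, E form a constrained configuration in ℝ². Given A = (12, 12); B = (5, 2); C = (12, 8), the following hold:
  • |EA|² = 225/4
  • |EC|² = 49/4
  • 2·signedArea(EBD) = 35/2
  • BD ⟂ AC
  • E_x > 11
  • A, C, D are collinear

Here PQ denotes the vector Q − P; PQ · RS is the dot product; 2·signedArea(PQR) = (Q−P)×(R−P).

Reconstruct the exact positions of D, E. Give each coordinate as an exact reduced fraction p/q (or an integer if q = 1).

D = (12, 2)
E = (12, 9/2)

1. D_x = 12  [A, C, D are collinear ∩ BD ⟂ AC]
2. D_y = 2  [A, C, D are collinear ∩ BD ⟂ AC]
   → D = (12, 2)
3. E_y = 9/2  [2·signedArea(EBD) = 35/2]
4. E_x = 12  [|EA|² = 225/4]
   → E = (12, 9/2)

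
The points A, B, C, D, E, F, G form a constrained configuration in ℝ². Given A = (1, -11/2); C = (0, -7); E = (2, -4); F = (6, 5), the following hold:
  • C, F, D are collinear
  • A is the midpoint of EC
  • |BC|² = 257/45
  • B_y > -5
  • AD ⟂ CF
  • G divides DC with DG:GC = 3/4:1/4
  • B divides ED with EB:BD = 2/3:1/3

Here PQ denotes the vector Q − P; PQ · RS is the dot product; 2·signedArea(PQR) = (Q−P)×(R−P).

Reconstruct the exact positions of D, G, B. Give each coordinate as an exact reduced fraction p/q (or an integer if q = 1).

1. D_x = 4/5  [C, F, D are collinear ∩ AD ⟂ CF]
2. D_y = -27/5  [C, F, D are collinear ∩ AD ⟂ CF]
   → D = (4/5, -27/5)
3. G_x = 1/5  [G divides DC with DG:GC = 3/4:1/4]
4. G_y = -33/5  [G divides DC with DG:GC = 3/4:1/4]
   → G = (1/5, -33/5)
5. B_x = 6/5  [B divides ED with EB:BD = 2/3:1/3]
6. B_y = -74/15  [B divides ED with EB:BD = 2/3:1/3]
   → B = (6/5, -74/15)

B = (6/5, -74/15)
D = (4/5, -27/5)
G = (1/5, -33/5)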